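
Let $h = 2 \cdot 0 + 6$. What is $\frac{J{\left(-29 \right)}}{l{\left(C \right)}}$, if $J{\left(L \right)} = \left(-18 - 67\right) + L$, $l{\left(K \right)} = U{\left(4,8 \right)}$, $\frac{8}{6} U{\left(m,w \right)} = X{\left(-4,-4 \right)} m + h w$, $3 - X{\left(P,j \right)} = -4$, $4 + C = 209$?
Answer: $-2$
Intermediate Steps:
$C = 205$ ($C = -4 + 209 = 205$)
$X{\left(P,j \right)} = 7$ ($X{\left(P,j \right)} = 3 - -4 = 3 + 4 = 7$)
$h = 6$ ($h = 0 + 6 = 6$)
$U{\left(m,w \right)} = \frac{9 w}{2} + \frac{21 m}{4}$ ($U{\left(m,w \right)} = \frac{3 \left(7 m + 6 w\right)}{4} = \frac{3 \left(6 w + 7 m\right)}{4} = \frac{9 w}{2} + \frac{21 m}{4}$)
$l{\left(K \right)} = 57$ ($l{\left(K \right)} = \frac{9}{2} \cdot 8 + \frac{21}{4} \cdot 4 = 36 + 21 = 57$)
$J{\left(L \right)} = -85 + L$
$\frac{J{\left(-29 \right)}}{l{\left(C \right)}} = \frac{-85 - 29}{57} = \left(-114\right) \frac{1}{57} = -2$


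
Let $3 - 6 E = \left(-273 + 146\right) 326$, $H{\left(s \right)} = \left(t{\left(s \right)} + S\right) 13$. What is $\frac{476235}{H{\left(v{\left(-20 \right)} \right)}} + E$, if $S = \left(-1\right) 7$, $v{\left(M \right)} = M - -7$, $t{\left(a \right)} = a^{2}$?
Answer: $\frac{833855}{117} \approx 7127.0$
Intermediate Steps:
$v{\left(M \right)} = 7 + M$ ($v{\left(M \right)} = M + 7 = 7 + M$)
$S = -7$
$H{\left(s \right)} = -91 + 13 s^{2}$ ($H{\left(s \right)} = \left(s^{2} - 7\right) 13 = \left(-7 + s^{2}\right) 13 = -91 + 13 s^{2}$)
$E = \frac{41405}{6}$ ($E = \frac{1}{2} - \frac{\left(-273 + 146\right) 326}{6} = \frac{1}{2} - \frac{\left(-127\right) 326}{6} = \frac{1}{2} - - \frac{20701}{3} = \frac{1}{2} + \frac{20701}{3} = \frac{41405}{6} \approx 6900.8$)
$\frac{476235}{H{\left(v{\left(-20 \right)} \right)}} + E = \frac{476235}{-91 + 13 \left(7 - 20\right)^{2}} + \frac{41405}{6} = \frac{476235}{-91 + 13 \left(-13\right)^{2}} + \frac{41405}{6} = \frac{476235}{-91 + 13 \cdot 169} + \frac{41405}{6} = \frac{476235}{-91 + 2197} + \frac{41405}{6} = \frac{476235}{2106} + \frac{41405}{6} = 476235 \cdot \frac{1}{2106} + \frac{41405}{6} = \frac{52915}{234} + \frac{41405}{6} = \frac{833855}{117}$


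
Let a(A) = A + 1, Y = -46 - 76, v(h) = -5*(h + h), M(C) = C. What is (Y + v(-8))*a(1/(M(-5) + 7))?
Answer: -63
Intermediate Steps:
v(h) = -10*h
Y = -122
a(A) = 1 + A
(Y + v(-8))*a(1/(M(-5) + 7)) = (-122 - 10*(-8))*(1 + 1/(-5 + 7)) = (-122 + 80)*(1 + 1/2) = -42*(1 + ½) = -42*3/2 = -63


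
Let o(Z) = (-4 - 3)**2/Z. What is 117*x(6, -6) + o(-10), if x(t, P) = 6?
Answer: 6971/10 ≈ 697.10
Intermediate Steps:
o(Z) = 49/Z (o(Z) = (-7)**2/Z = 49/Z)
117*x(6, -6) + o(-10) = 117*6 + 49/(-10) = 702 + 49*(-1/10) = 702 - 49/10 = 6971/10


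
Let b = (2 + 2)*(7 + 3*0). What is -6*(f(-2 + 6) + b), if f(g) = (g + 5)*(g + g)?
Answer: -600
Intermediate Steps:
b = 28 (b = 4*(7 + 0) = 4*7 = 28)
f(g) = 2*g*(5 + g) (f(g) = (5 + g)*(2*g) = 2*g*(5 + g))
-6*(f(-2 + 6) + b) = -6*(2*(-2 + 6)*(5 + (-2 + 6)) + 28) = -6*(2*4*(5 + 4) + 28) = -6*(2*4*9 + 28) = -6*(72 + 28) = -6*100 = -600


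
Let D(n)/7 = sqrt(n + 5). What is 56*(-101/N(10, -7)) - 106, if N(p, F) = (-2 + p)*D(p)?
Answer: -106 - 101*sqrt(15)/15 ≈ -132.08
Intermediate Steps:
D(n) = 7*sqrt(5 + n) (D(n) = 7*sqrt(n + 5) = 7*sqrt(5 + n))
N(p, F) = 7*sqrt(5 + p)*(-2 + p) (N(p, F) = (-2 + p)*(7*sqrt(5 + p)) = 7*sqrt(5 + p)*(-2 + p))
56*(-101/N(10, -7)) - 106 = 56*(-101*1/(7*(-2 + 10)*sqrt(5 + 10))) - 106 = 56*(-101*sqrt(15)/840) - 106 = -101*sqrt(15)/15 - 106 = -106 - 101*sqrt(15)/15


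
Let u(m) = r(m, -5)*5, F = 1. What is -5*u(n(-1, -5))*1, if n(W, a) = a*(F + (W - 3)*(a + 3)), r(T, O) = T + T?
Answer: 2250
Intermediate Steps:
r(T, O) = 2*T
n(W, a) = a*(1 + (-3 + W)*(3 + a)) (n(W, a) = a*(1 + (W - 3)*(a + 3)) = a*(1 + (-3 + W)*(3 + a)))
u(m) = 10*m (u(m) = (2*m)*5 = 10*m)
-5*u(n(-1, -5))*1 = -50*(-5*(-8 - 3*(-5) + 3*(-1) - 1*(-5)))*1 = -50*(-5*(-8 + 15 - 3 + 5))*1 = -50*(-5*9)*1 = -50*(-45)*1 = -5*(-450)*1 = 2250*1 = 2250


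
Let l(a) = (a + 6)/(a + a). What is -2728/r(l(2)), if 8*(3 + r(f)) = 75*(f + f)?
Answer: -5456/69 ≈ -79.073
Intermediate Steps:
l(a) = (6 + a)/(2*a) (l(a) = (6 + a)/((2*a)) = (6 + a)*(1/(2*a)) = (6 + a)/(2*a))
r(f) = -3 + 75*f/4 (r(f) = -3 + (75*(f + f))/8 = -3 + (75*(2*f))/8 = -3 + (150*f)/8 = -3 + 75*f/4)
-2728/r(l(2)) = -2728/(-3 + 75*((1/2)*(6 + 2)/2)/4) = -2728/(-3 + 75*((1/2)*(1/2)*8)/4) = -2728/(-3 + (75/4)*2) = -2728/(-3 + 75/2) = -2728/69/2 = -2728*2/69 = -5456/69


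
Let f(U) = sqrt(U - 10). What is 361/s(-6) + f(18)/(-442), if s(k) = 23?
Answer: 361/23 - sqrt(2)/221 ≈ 15.689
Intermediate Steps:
f(U) = sqrt(-10 + U)
361/s(-6) + f(18)/(-442) = 361/23 + sqrt(-10 + 18)/(-442) = 361*(1/23) + sqrt(8)*(-1/442) = 361/23 + (2*sqrt(2))*(-1/442) = 361/23 - sqrt(2)/221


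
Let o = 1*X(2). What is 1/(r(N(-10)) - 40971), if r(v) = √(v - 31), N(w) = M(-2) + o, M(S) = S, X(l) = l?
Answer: -40971/1678622872 - I*√31/1678622872 ≈ -2.4408e-5 - 3.3169e-9*I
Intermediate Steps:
o = 2 (o = 1*2 = 2)
N(w) = 0 (N(w) = -2 + 2 = 0)
r(v) = √(-31 + v)
1/(r(N(-10)) - 40971) = 1/(√(-31 + 0) - 40971) = 1/(√(-31) - 40971) = 1/(I*√31 - 40971) = 1/(-40971 + I*√31)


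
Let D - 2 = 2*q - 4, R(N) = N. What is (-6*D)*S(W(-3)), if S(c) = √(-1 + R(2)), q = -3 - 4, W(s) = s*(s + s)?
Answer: 96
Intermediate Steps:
W(s) = 2*s² (W(s) = s*(2*s) = 2*s²)
q = -7
S(c) = 1 (S(c) = √(-1 + 2) = √1 = 1)
D = -16 (D = 2 + (2*(-7) - 4) = 2 + (-14 - 4) = 2 - 18 = -16)
(-6*D)*S(W(-3)) = -6*(-16)*1 = 96*1 = 96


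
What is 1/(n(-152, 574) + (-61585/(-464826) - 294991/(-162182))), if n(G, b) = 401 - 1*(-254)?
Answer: 18846602583/12381301558124 ≈ 0.0015222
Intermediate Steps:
n(G, b) = 655 (n(G, b) = 401 + 254 = 655)
1/(n(-152, 574) + (-61585/(-464826) - 294991/(-162182))) = 1/(655 + (-61585/(-464826) - 294991/(-162182))) = 1/(655 + (-61585*(-1/464826) - 294991*(-1/162182))) = 1/(655 + (61585/464826 + 294991/162182)) = 1/(655 + 36776866259/18846602583) = 1/(12381301558124/18846602583) = 18846602583/12381301558124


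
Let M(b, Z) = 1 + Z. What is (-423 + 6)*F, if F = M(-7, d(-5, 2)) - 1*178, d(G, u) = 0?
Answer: 73809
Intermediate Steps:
F = -177 (F = (1 + 0) - 1*178 = 1 - 178 = -177)
(-423 + 6)*F = (-423 + 6)*(-177) = -417*(-177) = 73809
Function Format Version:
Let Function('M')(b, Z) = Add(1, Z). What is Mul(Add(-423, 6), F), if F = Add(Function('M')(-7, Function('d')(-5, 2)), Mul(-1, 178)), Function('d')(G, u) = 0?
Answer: 73809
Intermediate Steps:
F = -177 (F = Add(Add(1, 0), Mul(-1, 178)) = Add(1, -178) = -177)
Mul(Add(-423, 6), F) = Mul(Add(-423, 6), -177) = Mul(-417, -177) = 73809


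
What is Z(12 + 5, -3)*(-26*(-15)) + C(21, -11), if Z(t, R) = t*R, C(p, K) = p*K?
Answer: -20121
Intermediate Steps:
C(p, K) = K*p
Z(t, R) = R*t
Z(12 + 5, -3)*(-26*(-15)) + C(21, -11) = (-3*(12 + 5))*(-26*(-15)) - 11*21 = -3*17*390 - 231 = -51*390 - 231 = -19890 - 231 = -20121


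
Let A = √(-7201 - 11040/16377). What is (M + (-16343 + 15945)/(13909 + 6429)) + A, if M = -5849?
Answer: -59478680/10169 + I*√214614793001/5459 ≈ -5849.0 + 84.863*I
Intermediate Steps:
A = I*√214614793001/5459 (A = √(-7201 - 11040*1/16377) = √(-7201 - 3680/5459) = √(-39313939/5459) = I*√214614793001/5459 ≈ 84.863*I)
(M + (-16343 + 15945)/(13909 + 6429)) + A = (-5849 + (-16343 + 15945)/(13909 + 6429)) + I*√214614793001/5459 = (-5849 - 398/20338) + I*√214614793001/5459 = (-5849 - 398*1/20338) + I*√214614793001/5459 = (-5849 - 199/10169) + I*√214614793001/5459 = -59478680/10169 + I*√214614793001/5459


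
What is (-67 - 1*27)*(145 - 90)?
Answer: -5170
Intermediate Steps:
(-67 - 1*27)*(145 - 90) = (-67 - 27)*55 = -94*55 = -5170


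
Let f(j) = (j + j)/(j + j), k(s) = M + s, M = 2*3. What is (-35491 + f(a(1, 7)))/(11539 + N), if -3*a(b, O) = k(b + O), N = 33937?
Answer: -17745/22738 ≈ -0.78041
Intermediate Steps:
M = 6
k(s) = 6 + s
a(b, O) = -2 - O/3 - b/3 (a(b, O) = -(6 + (b + O))/3 = -(6 + (O + b))/3 = -(6 + O + b)/3 = -2 - O/3 - b/3)
f(j) = 1 (f(j) = (2*j)/((2*j)) = (2*j)*(1/(2*j)) = 1)
(-35491 + f(a(1, 7)))/(11539 + N) = (-35491 + 1)/(11539 + 33937) = -35490/45476 = -35490*1/45476 = -17745/22738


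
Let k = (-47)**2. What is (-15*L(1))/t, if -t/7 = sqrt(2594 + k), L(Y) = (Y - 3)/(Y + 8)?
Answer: -10*sqrt(4803)/100863 ≈ -0.0068711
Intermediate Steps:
k = 2209
L(Y) = (-3 + Y)/(8 + Y)
t = -7*sqrt(4803) (t = -7*sqrt(2594 + 2209) = -7*sqrt(4803) ≈ -485.13)
(-15*L(1))/t = (-15*(-3 + 1)/(8 + 1))/((-7*sqrt(4803))) = (-15*(-2)/9)*(-sqrt(4803)/33621) = (-5*(-2)/3)*(-sqrt(4803)/33621) = (-15*(-2/9))*(-sqrt(4803)/33621) = 10*(-sqrt(4803)/33621)/3 = -10*sqrt(4803)/100863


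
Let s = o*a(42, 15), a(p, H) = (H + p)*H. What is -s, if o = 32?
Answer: -27360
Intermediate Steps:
a(p, H) = H*(H + p)
s = 27360 (s = 32*(15*(15 + 42)) = 32*(15*57) = 32*855 = 27360)
-s = -1*27360 = -27360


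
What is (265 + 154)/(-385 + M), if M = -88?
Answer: -419/473 ≈ -0.88583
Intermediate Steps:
(265 + 154)/(-385 + M) = (265 + 154)/(-385 - 88) = 419/(-473) = 419*(-1/473) = -419/473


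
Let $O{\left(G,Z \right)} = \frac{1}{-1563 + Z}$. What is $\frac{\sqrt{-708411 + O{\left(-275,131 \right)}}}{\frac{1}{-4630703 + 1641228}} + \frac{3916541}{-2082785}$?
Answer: $- \frac{3916541}{2082785} - \frac{2989475 i \sqrt{363171149974}}{716} \approx -1.8804 - 2.5162 \cdot 10^{9} i$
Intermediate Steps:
$\frac{\sqrt{-708411 + O{\left(-275,131 \right)}}}{\frac{1}{-4630703 + 1641228}} + \frac{3916541}{-2082785} = \frac{\sqrt{-708411 + \frac{1}{-1563 + 131}}}{\frac{1}{-4630703 + 1641228}} + \frac{3916541}{-2082785} = \frac{\sqrt{-708411 + \frac{1}{-1432}}}{\frac{1}{-2989475}} + 3916541 \left(- \frac{1}{2082785}\right) = \frac{\sqrt{-708411 - \frac{1}{1432}}}{- \frac{1}{2989475}} - \frac{3916541}{2082785} = \sqrt{- \frac{1014444553}{1432}} \left(-2989475\right) - \frac{3916541}{2082785} = \frac{i \sqrt{363171149974}}{716} \left(-2989475\right) - \frac{3916541}{2082785} = - \frac{2989475 i \sqrt{363171149974}}{716} - \frac{3916541}{2082785} = - \frac{3916541}{2082785} - \frac{2989475 i \sqrt{363171149974}}{716}$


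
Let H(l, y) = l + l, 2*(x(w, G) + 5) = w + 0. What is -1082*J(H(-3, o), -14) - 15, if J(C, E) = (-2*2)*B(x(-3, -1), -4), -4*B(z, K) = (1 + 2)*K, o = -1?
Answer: 12969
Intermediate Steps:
x(w, G) = -5 + w/2 (x(w, G) = -5 + (w + 0)/2 = -5 + w/2)
H(l, y) = 2*l
B(z, K) = -3*K/4 (B(z, K) = -(1 + 2)*K/4 = -3*K/4)
J(C, E) = -12 (J(C, E) = (-2*2)*(-3/4*(-4)) = -4*3 = -12)
-1082*J(H(-3, o), -14) - 15 = -1082*(-12) - 15 = 12984 - 15 = 12969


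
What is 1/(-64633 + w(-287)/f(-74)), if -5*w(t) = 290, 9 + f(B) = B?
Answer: -83/5364481 ≈ -1.5472e-5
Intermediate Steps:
f(B) = -9 + B
w(t) = -58 (w(t) = -⅕*290 = -58)
1/(-64633 + w(-287)/f(-74)) = 1/(-64633 - 58/(-9 - 74)) = 1/(-64633 - 58/(-83)) = 1/(-64633 - 58*(-1/83)) = 1/(-64633 + 58/83) = 1/(-5364481/83) = -83/5364481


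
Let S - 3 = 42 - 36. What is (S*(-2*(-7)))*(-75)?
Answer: -9450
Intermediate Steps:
S = 9 (S = 3 + (42 - 36) = 3 + 6 = 9)
(S*(-2*(-7)))*(-75) = (9*(-2*(-7)))*(-75) = (9*14)*(-75) = 126*(-75) = -9450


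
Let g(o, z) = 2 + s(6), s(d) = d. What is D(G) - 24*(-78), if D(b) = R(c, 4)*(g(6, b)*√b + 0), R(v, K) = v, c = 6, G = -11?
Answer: 1872 + 48*I*√11 ≈ 1872.0 + 159.2*I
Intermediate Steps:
g(o, z) = 8 (g(o, z) = 2 + 6 = 8)
D(b) = 48*√b (D(b) = 6*(8*√b + 0) = 6*(8*√b) = 48*√b)
D(G) - 24*(-78) = 48*√(-11) - 24*(-78) = 48*(I*√11) + 1872 = 48*I*√11 + 1872 = 1872 + 48*I*√11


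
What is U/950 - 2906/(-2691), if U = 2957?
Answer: 10717987/2556450 ≈ 4.1925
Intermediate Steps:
U/950 - 2906/(-2691) = 2957/950 - 2906/(-2691) = 2957*(1/950) - 2906*(-1/2691) = 2957/950 + 2906/2691 = 10717987/2556450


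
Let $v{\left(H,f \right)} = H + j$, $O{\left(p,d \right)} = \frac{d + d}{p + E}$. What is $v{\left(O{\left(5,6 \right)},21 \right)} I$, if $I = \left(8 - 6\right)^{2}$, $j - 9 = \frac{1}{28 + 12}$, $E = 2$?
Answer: $\frac{3007}{70} \approx 42.957$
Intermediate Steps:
$O{\left(p,d \right)} = \frac{2 d}{2 + p}$ ($O{\left(p,d \right)} = \frac{d + d}{p + 2} = \frac{2 d}{2 + p}$)
$j = \frac{361}{40}$ ($j = 9 + \frac{1}{28 + 12} = 9 + \frac{1}{40} = \frac{361}{40} \approx 9.025$)
$v{\left(H,f \right)} = \frac{361}{40} + H$ ($v{\left(H,f \right)} = H + \frac{361}{40} = \frac{361}{40} + H$)
$I = 4$ ($I = 2^{2} = 4$)
$v{\left(O{\left(5,6 \right)},21 \right)} I = \left(\frac{361}{40} + 2 \cdot 6 \frac{1}{2 + 5}\right) 4 = \left(\frac{361}{40} + 2 \cdot 6 \cdot \frac{1}{7}\right) 4 = \left(\frac{361}{40} + \frac{12}{7}\right) 4 = \frac{3007}{280} \cdot 4 = \frac{3007}{70}$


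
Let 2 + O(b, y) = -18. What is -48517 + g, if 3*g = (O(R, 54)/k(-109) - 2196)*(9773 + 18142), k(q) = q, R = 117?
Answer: -2232384273/109 ≈ -2.0481e+7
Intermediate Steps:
O(b, y) = -20 (O(b, y) = -2 - 18 = -20)
g = -2227095920/109 (g = ((-20/(-109) - 2196)*(9773 + 18142))/3 = ((-20*(-1/109) - 2196)*27915)/3 = ((20/109 - 2196)*27915)/3 = (-239344/109*27915)/3 = (⅓)*(-6681287760/109) = -2227095920/109 ≈ -2.0432e+7)
-48517 + g = -48517 - 2227095920/109 = -2232384273/109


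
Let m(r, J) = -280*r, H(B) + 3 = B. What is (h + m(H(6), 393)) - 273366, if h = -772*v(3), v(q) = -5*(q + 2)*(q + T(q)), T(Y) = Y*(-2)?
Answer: -332106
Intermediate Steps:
T(Y) = -2*Y
H(B) = -3 + B
v(q) = 5*q*(2 + q) (v(q) = -5*(q + 2)*(q - 2*q) = -5*(2 + q)*(-q) = -(-5)*q*(2 + q) = 5*q*(2 + q))
h = -57900 (h = -3860*3*(2 + 3) = -3860*3*5 = -772*75 = -57900)
(h + m(H(6), 393)) - 273366 = (-57900 - 280*(-3 + 6)) - 273366 = (-57900 - 280*3) - 273366 = (-57900 - 840) - 273366 = -58740 - 273366 = -332106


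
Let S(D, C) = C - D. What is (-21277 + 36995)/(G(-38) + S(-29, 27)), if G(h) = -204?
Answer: -7859/74 ≈ -106.20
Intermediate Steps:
(-21277 + 36995)/(G(-38) + S(-29, 27)) = (-21277 + 36995)/(-204 + (27 - 1*(-29))) = 15718/(-204 + (27 + 29)) = 15718/(-204 + 56) = 15718/(-148) = 15718*(-1/148) = -7859/74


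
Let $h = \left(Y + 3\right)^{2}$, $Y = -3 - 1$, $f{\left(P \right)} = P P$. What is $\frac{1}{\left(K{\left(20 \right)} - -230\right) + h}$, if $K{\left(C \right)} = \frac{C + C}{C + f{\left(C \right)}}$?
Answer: $\frac{21}{4853} \approx 0.0043272$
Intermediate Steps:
$f{\left(P \right)} = P^{2}$
$Y = -4$
$K{\left(C \right)} = \frac{2 C}{C + C^{2}}$ ($K{\left(C \right)} = \frac{C + C}{C + C^{2}} = \frac{2 C}{C + C^{2}}$)
$h = 1$ ($h = \left(-4 + 3\right)^{2} = \left(-1\right)^{2} = 1$)
$\frac{1}{\left(K{\left(20 \right)} - -230\right) + h} = \frac{1}{\left(\frac{2}{1 + 20} - -230\right) + 1} = \frac{1}{\left(\frac{2}{21} + 230\right) + 1} = \frac{1}{\frac{4832}{21} + 1} = \frac{1}{\frac{4853}{21}} = \frac{21}{4853}$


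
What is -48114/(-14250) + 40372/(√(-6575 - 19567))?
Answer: 8019/2375 - 20186*I*√26142/13071 ≈ 3.3764 - 249.7*I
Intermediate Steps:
-48114/(-14250) + 40372/(√(-6575 - 19567)) = -48114*(-1/14250) + 40372/(√(-26142)) = 8019/2375 + 40372/((I*√26142)) = 8019/2375 + 40372*(-I*√26142/26142) = 8019/2375 - 20186*I*√26142/13071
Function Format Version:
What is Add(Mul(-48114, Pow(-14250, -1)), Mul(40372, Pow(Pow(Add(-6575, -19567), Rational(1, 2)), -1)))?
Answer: Add(Rational(8019, 2375), Mul(Rational(-20186, 13071), I, Pow(26142, Rational(1, 2)))) ≈ Add(3.3764, Mul(-249.70, I))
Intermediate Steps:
Add(Mul(-48114, Pow(-14250, -1)), Mul(40372, Pow(Pow(Add(-6575, -19567), Rational(1, 2)), -1))) = Add(Mul(-48114, Rational(-1, 14250)), Mul(40372, Pow(Pow(-26142, Rational(1, 2)), -1))) = Add(Rational(8019, 2375), Mul(40372, Pow(Mul(I, Pow(26142, Rational(1, 2))), -1))) = Add(Rational(8019, 2375), Mul(40372, Mul(Rational(-1, 26142), I, Pow(26142, Rational(1, 2))))) = Add(Rational(8019, 2375), Mul(Rational(-20186, 13071), I, Pow(26142, Rational(1, 2))))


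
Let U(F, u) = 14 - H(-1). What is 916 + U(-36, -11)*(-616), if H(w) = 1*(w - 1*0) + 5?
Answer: -5244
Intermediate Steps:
H(w) = 5 + w (H(w) = 1*(w + 0) + 5 = 1*w + 5 = w + 5 = 5 + w)
U(F, u) = 10 (U(F, u) = 14 - (5 - 1) = 14 - 1*4 = 14 - 4 = 10)
916 + U(-36, -11)*(-616) = 916 + 10*(-616) = 916 - 6160 = -5244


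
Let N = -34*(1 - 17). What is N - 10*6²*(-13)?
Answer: 5224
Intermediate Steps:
N = 544 (N = -34*(-16) = 544)
N - 10*6²*(-13) = 544 - 10*6²*(-13) = 544 - 10*36*(-13) = 544 - 360*(-13) = 544 + 4680 = 5224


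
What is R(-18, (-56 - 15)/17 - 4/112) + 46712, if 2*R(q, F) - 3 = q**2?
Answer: 93751/2 ≈ 46876.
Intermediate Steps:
R(q, F) = 3/2 + q**2/2
R(-18, (-56 - 15)/17 - 4/112) + 46712 = (3/2 + (1/2)*(-18)**2) + 46712 = (3/2 + (1/2)*324) + 46712 = (3/2 + 162) + 46712 = 327/2 + 46712 = 93751/2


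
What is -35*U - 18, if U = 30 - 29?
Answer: -53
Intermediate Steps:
U = 1
-35*U - 18 = -35*1 - 18 = -35 - 18 = -53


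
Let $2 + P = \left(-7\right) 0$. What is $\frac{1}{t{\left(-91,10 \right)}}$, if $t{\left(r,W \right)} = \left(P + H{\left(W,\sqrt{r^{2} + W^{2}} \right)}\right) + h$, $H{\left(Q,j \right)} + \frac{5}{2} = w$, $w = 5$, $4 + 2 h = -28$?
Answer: $- \frac{2}{31} \approx -0.064516$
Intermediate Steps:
$h = -16$ ($h = -2 + \frac{1}{2} \left(-28\right) = -2 - 14 = -16$)
$P = -2$ ($P = -2 - 0 = -2 + 0 = -2$)
$H{\left(Q,j \right)} = \frac{5}{2}$ ($H{\left(Q,j \right)} = - \frac{5}{2} + 5 = \frac{5}{2}$)
$t{\left(r,W \right)} = - \frac{31}{2}$ ($t{\left(r,W \right)} = \left(-2 + \frac{5}{2}\right) - 16 = \frac{1}{2} - 16 = - \frac{31}{2}$)
$\frac{1}{t{\left(-91,10 \right)}} = \frac{1}{- \frac{31}{2}} = - \frac{2}{31}$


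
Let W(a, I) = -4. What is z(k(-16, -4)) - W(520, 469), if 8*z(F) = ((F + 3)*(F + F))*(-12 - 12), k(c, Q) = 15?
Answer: -1616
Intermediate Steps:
z(F) = -6*F*(3 + F) (z(F) = (((F + 3)*(F + F))*(-12 - 12))/8 = (((3 + F)*(2*F))*(-24))/8 = ((2*F*(3 + F))*(-24))/8 = (-48*F*(3 + F))/8 = -6*F*(3 + F))
z(k(-16, -4)) - W(520, 469) = -6*15*(3 + 15) - 1*(-4) = -6*15*18 + 4 = -1620 + 4 = -1616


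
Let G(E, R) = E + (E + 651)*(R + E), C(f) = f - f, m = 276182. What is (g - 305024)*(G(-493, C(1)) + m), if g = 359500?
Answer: 10775080420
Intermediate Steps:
C(f) = 0
G(E, R) = E + (651 + E)*(E + R)
(g - 305024)*(G(-493, C(1)) + m) = (359500 - 305024)*(((-493)² + 651*0 + 652*(-493) - 493*0) + 276182) = 54476*((243049 + 0 - 321436 + 0) + 276182) = 54476*(-78387 + 276182) = 54476*197795 = 10775080420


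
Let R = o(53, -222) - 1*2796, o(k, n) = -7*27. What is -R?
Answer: 2985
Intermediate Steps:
o(k, n) = -189
R = -2985 (R = -189 - 1*2796 = -189 - 2796 = -2985)
-R = -1*(-2985) = 2985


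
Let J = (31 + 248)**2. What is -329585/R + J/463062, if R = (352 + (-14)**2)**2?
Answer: -21540387601/23176561808 ≈ -0.92940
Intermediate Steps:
J = 77841 (J = 279**2 = 77841)
R = 300304 (R = (352 + 196)**2 = 548**2 = 300304)
-329585/R + J/463062 = -329585/300304 + 77841/463062 = -329585*1/300304 + 77841*(1/463062) = -329585/300304 + 25947/154354 = -21540387601/23176561808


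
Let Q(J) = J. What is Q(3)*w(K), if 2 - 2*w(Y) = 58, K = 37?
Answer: -84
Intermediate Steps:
w(Y) = -28 (w(Y) = 1 - ½*58 = 1 - 29 = -28)
Q(3)*w(K) = 3*(-28) = -84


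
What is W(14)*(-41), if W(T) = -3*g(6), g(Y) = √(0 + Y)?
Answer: 123*√6 ≈ 301.29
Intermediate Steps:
g(Y) = √Y
W(T) = -3*√6
W(14)*(-41) = -3*√6*(-41) = 123*√6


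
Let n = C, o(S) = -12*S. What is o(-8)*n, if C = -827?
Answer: -79392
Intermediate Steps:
n = -827
o(-8)*n = -12*(-8)*(-827) = 96*(-827) = -79392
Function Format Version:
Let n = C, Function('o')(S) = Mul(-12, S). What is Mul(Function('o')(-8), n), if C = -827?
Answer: -79392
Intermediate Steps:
n = -827
Mul(Function('o')(-8), n) = Mul(Mul(-12, -8), -827) = Mul(96, -827) = -79392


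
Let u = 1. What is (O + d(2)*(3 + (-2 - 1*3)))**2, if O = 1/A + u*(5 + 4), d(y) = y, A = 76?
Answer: 145161/5776 ≈ 25.132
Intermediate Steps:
O = 685/76 (O = 1/76 + 1*(5 + 4) = 1/76 + 1*9 = 1/76 + 9 = 685/76 ≈ 9.0132)
(O + d(2)*(3 + (-2 - 1*3)))**2 = (685/76 + 2*(3 + (-2 - 1*3)))**2 = (685/76 + 2*(3 + (-2 - 3)))**2 = (685/76 + 2*(3 - 5))**2 = (685/76 + 2*(-2))**2 = (685/76 - 4)**2 = (381/76)**2 = 145161/5776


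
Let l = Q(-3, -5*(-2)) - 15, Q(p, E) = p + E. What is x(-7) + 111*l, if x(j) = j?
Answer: -895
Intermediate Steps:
Q(p, E) = E + p
l = -8 (l = (-5*(-2) - 3) - 15 = (10 - 3) - 15 = 7 - 15 = -8)
x(-7) + 111*l = -7 + 111*(-8) = -7 - 888 = -895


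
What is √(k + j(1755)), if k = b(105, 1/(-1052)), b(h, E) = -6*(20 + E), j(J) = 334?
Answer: √59210242/526 ≈ 14.629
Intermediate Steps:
b(h, E) = -120 - 6*E
k = -63117/526 (k = -120 - 6/(-1052) = -120 - 6*(-1/1052) = -120 + 3/526 = -63117/526 ≈ -119.99)
√(k + j(1755)) = √(-63117/526 + 334) = √(112567/526) = √59210242/526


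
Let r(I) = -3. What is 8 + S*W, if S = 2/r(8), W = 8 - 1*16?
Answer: 40/3 ≈ 13.333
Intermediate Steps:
W = -8 (W = 8 - 16 = -8)
S = -⅔ (S = 2/(-3) = 2*(-⅓) = -⅔ ≈ -0.66667)
8 + S*W = 8 - ⅔*(-8) = 8 + 16/3 = 40/3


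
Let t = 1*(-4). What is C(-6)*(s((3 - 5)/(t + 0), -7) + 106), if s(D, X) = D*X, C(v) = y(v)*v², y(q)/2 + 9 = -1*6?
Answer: -110700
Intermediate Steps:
t = -4
y(q) = -30 (y(q) = -18 + 2*(-1*6) = -18 + 2*(-6) = -18 - 12 = -30)
C(v) = -30*v²
C(-6)*(s((3 - 5)/(t + 0), -7) + 106) = (-30*(-6)²)*(((3 - 5)/(-4 + 0))*(-7) + 106) = (-30*36)*(-2/(-4)*(-7) + 106) = -1080*(-2*(-¼)*(-7) + 106) = -1080*((½)*(-7) + 106) = -1080*(-7/2 + 106) = -1080*205/2 = -110700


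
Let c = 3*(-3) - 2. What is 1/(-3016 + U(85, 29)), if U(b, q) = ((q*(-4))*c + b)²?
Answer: 1/1849305 ≈ 5.4074e-7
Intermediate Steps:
c = -11 (c = -9 - 2 = -11)
U(b, q) = (b + 44*q)² (U(b, q) = ((q*(-4))*(-11) + b)² = (-4*q*(-11) + b)² = (44*q + b)² = (b + 44*q)²)
1/(-3016 + U(85, 29)) = 1/(-3016 + (85 + 44*29)²) = 1/(-3016 + (85 + 1276)²) = 1/(-3016 + 1361²) = 1/(-3016 + 1852321) = 1/1849305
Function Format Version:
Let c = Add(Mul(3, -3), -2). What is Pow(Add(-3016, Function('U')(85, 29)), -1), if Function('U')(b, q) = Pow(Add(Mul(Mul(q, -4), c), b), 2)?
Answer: Rational(1, 1849305) ≈ 5.4074e-7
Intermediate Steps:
c = -11 (c = Add(-9, -2) = -11)
Function('U')(b, q) = Pow(Add(b, Mul(44, q)), 2) (Function('U')(b, q) = Pow(Add(Mul(Mul(q, -4), -11), b), 2) = Pow(Add(Mul(Mul(-4, q), -11), b), 2) = Pow(Add(Mul(44, q), b), 2) = Pow(Add(b, Mul(44, q)), 2))
Pow(Add(-3016, Function('U')(85, 29)), -1) = Pow(Add(-3016, Pow(Add(85, Mul(44, 29)), 2)), -1) = Pow(Add(-3016, Pow(Add(85, 1276), 2)), -1) = Pow(Add(-3016, Pow(1361, 2)), -1) = Pow(Add(-3016, 1852321), -1) = Pow(1849305, -1) = Rational(1, 1849305)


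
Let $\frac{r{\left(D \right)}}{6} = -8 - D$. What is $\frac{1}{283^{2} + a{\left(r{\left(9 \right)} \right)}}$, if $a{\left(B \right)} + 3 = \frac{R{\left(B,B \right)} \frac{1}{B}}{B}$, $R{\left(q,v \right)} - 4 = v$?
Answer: $\frac{5202}{416607323} \approx 1.2487 \cdot 10^{-5}$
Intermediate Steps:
$r{\left(D \right)} = -48 - 6 D$ ($r{\left(D \right)} = 6 \left(-8 - D\right) = -48 - 6 D$)
$R{\left(q,v \right)} = 4 + v$
$a{\left(B \right)} = -3 + \frac{4 + B}{B^{2}}$ ($a{\left(B \right)} = -3 + \frac{\left(4 + B\right) \frac{1}{B}}{B} = -3 + \frac{\frac{1}{B} \left(4 + B\right)}{B} = -3 + \frac{4 + B}{B^{2}}$)
$\frac{1}{283^{2} + a{\left(r{\left(9 \right)} \right)}} = \frac{1}{283^{2} + \left(-3 + \frac{1}{-48 - 54} + \frac{4}{\left(-48 - 54\right)^{2}}\right)} = \frac{1}{80089 + \left(-3 + \frac{1}{-48 - 54} + \frac{4}{\left(-48 - 54\right)^{2}}\right)} = \frac{1}{80089 + \left(-3 + \frac{1}{-102} + \frac{4}{10404}\right)} = \frac{1}{80089 - \frac{15655}{5202}} = \frac{1}{\frac{416607323}{5202}} = \frac{5202}{416607323}$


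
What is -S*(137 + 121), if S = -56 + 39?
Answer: 4386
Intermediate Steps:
S = -17
-S*(137 + 121) = -(-17)*(137 + 121) = -(-17)*258 = -1*(-4386) = 4386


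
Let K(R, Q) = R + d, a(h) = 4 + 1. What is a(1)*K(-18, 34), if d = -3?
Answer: -105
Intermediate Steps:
a(h) = 5
K(R, Q) = -3 + R (K(R, Q) = R - 3 = -3 + R)
a(1)*K(-18, 34) = 5*(-3 - 18) = 5*(-21) = -105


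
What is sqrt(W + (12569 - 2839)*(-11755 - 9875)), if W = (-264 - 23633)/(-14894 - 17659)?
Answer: I*sqrt(24780432681604451)/10851 ≈ 14507.0*I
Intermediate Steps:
W = 23897/32553 (W = -23897/(-32553) = -23897*(-1/32553) = 23897/32553 ≈ 0.73410)
sqrt(W + (12569 - 2839)*(-11755 - 9875)) = sqrt(23897/32553 + (12569 - 2839)*(-11755 - 9875)) = sqrt(23897/32553 + 9730*(-21630)) = sqrt(23897/32553 - 210459900) = sqrt(-6851101100803/32553) = I*sqrt(24780432681604451)/10851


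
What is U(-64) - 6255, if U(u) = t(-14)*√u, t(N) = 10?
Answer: -6255 + 80*I ≈ -6255.0 + 80.0*I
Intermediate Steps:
U(u) = 10*√u
U(-64) - 6255 = 10*√(-64) - 6255 = 10*(8*I) - 6255 = 80*I - 6255 = -6255 + 80*I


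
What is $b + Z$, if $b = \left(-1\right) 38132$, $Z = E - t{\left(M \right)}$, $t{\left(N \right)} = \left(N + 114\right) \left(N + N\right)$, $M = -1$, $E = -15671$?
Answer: $-53577$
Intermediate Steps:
$t{\left(N \right)} = 2 N \left(114 + N\right)$ ($t{\left(N \right)} = \left(114 + N\right) 2 N = 2 N \left(114 + N\right)$)
$Z = -15445$ ($Z = -15671 - 2 \left(-1\right) \left(114 - 1\right) = -15671 - 2 \left(-1\right) 113 = -15671 - -226 = -15671 + 226 = -15445$)
$b = -38132$
$b + Z = -38132 - 15445 = -53577$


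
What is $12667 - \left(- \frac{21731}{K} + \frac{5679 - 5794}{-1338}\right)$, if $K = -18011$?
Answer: $\frac{9846042373}{777378} \approx 12666.0$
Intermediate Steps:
$12667 - \left(- \frac{21731}{K} + \frac{5679 - 5794}{-1338}\right) = 12667 - \left(- \frac{21731}{-18011} + \frac{5679 - 5794}{-1338}\right) = 12667 - \left(\left(-21731\right) \left(- \frac{1}{18011}\right) - - \frac{115}{1338}\right) = 12667 - \left(\frac{701}{581} + \frac{115}{1338}\right) = 12667 - \frac{1004753}{777378} = \frac{9846042373}{777378}$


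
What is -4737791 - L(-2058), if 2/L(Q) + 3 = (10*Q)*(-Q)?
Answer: -200662708622611/42353643 ≈ -4.7378e+6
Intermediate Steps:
L(Q) = 2/(-3 - 10*Q²) (L(Q) = 2/(-3 + (10*Q)*(-Q)) = 2/(-3 - 10*Q²))
-4737791 - L(-2058) = -4737791 - (-2)/(3 + 10*(-2058)²) = -4737791 - (-2)/(3 + 10*4235364) = -4737791 - (-2)/(3 + 42353640) = -4737791 - (-2)/42353643 = -4737791 - 1*(-2/42353643) = -4737791 + 2/42353643 = -200662708622611/42353643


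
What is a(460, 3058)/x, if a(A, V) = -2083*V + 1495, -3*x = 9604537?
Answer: 19104957/9604537 ≈ 1.9892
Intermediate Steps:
x = -9604537/3 (x = -1/3*9604537 = -9604537/3 ≈ -3.2015e+6)
a(A, V) = 1495 - 2083*V
a(460, 3058)/x = (1495 - 2083*3058)/(-9604537/3) = (1495 - 6369814)*(-3/9604537) = -6368319*(-3/9604537) = 19104957/9604537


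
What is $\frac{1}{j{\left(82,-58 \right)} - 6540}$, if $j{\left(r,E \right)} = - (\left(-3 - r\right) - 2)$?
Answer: $- \frac{1}{6453} \approx -0.00015497$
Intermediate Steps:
$j{\left(r,E \right)} = 5 + r$ ($j{\left(r,E \right)} = - (-5 - r) = 5 + r$)
$\frac{1}{j{\left(82,-58 \right)} - 6540} = \frac{1}{\left(5 + 82\right) - 6540} = \frac{1}{87 - 6540} = \frac{1}{-6453} = - \frac{1}{6453}$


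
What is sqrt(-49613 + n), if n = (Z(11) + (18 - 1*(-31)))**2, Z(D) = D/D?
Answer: I*sqrt(47113) ≈ 217.06*I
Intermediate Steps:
Z(D) = 1
n = 2500 (n = (1 + (18 - 1*(-31)))**2 = (1 + (18 + 31))**2 = (1 + 49)**2 = 50**2 = 2500)
sqrt(-49613 + n) = sqrt(-49613 + 2500) = sqrt(-47113) = I*sqrt(47113)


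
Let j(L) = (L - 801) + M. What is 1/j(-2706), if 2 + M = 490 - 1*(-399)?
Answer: -1/2620 ≈ -0.00038168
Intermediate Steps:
M = 887 (M = -2 + (490 - 1*(-399)) = -2 + (490 + 399) = -2 + 889 = 887)
j(L) = 86 + L (j(L) = (L - 801) + 887 = (-801 + L) + 887 = 86 + L)
1/j(-2706) = 1/(86 - 2706) = 1/(-2620) = -1/2620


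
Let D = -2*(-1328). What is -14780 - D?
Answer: -17436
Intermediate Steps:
D = 2656
-14780 - D = -14780 - 1*2656 = -14780 - 2656 = -17436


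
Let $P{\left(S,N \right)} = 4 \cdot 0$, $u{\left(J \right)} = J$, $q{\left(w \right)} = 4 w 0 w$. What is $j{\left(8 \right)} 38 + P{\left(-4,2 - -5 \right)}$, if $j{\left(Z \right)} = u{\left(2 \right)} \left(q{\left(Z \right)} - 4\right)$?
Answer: $-304$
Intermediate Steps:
$q{\left(w \right)} = 0$ ($q{\left(w \right)} = 4 w 0 = 0$)
$P{\left(S,N \right)} = 0$
$j{\left(Z \right)} = -8$ ($j{\left(Z \right)} = 2 \left(0 - 4\right) = 2 \left(-4\right) = -8$)
$j{\left(8 \right)} 38 + P{\left(-4,2 - -5 \right)} = \left(-8\right) 38 + 0 = -304 + 0 = -304$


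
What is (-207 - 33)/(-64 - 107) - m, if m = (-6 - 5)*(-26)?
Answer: -16222/57 ≈ -284.60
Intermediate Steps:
m = 286 (m = -11*(-26) = 286)
(-207 - 33)/(-64 - 107) - m = (-207 - 33)/(-64 - 107) - 1*286 = -240/(-171) - 286 = -240*(-1/171) - 286 = 80/57 - 286 = -16222/57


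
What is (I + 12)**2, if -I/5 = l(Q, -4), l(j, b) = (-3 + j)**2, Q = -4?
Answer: 54289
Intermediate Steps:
I = -245 (I = -5*(-3 - 4)**2 = -5*(-7)**2 = -5*49 = -245)
(I + 12)**2 = (-245 + 12)**2 = (-233)**2 = 54289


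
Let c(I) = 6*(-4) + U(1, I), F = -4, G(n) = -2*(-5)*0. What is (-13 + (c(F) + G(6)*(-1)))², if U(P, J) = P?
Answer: 1296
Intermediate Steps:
G(n) = 0 (G(n) = 10*0 = 0)
c(I) = -23 (c(I) = 6*(-4) + 1 = -24 + 1 = -23)
(-13 + (c(F) + G(6)*(-1)))² = (-13 + (-23 + 0*(-1)))² = (-13 + (-23 + 0))² = (-13 - 23)² = (-36)² = 1296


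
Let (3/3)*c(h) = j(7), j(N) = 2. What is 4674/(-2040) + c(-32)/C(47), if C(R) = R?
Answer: -35933/15980 ≈ -2.2486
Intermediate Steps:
c(h) = 2
4674/(-2040) + c(-32)/C(47) = 4674/(-2040) + 2/47 = 4674*(-1/2040) + 2*(1/47) = -779/340 + 2/47 = -35933/15980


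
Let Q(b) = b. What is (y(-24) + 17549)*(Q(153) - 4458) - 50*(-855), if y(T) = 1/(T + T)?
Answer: -1208089685/16 ≈ -7.5506e+7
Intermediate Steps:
y(T) = 1/(2*T)
(y(-24) + 17549)*(Q(153) - 4458) - 50*(-855) = ((½)/(-24) + 17549)*(153 - 4458) - 50*(-855) = ((½)*(-1/24) + 17549)*(-4305) + 42750 = (-1/48 + 17549)*(-4305) + 42750 = (842351/48)*(-4305) + 42750 = -1208773685/16 + 42750 = -1208089685/16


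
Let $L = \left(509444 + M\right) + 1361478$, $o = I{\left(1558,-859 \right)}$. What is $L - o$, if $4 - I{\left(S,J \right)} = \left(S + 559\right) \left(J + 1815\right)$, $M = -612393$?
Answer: $3282377$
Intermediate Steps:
$I{\left(S,J \right)} = 4 - \left(559 + S\right) \left(1815 + J\right)$ ($I{\left(S,J \right)} = 4 - \left(S + 559\right) \left(J + 1815\right) = 4 - \left(559 + S\right) \left(1815 + J\right)$)
$o = -2023848$ ($o = -1014581 - 2827770 - -480181 - \left(-859\right) 1558 = -1014581 - 2827770 + 480181 + 1338322 = -2023848$)
$L = 1258529$ ($L = \left(509444 - 612393\right) + 1361478 = -102949 + 1361478 = 1258529$)
$L - o = 1258529 - -2023848 = 1258529 + 2023848 = 3282377$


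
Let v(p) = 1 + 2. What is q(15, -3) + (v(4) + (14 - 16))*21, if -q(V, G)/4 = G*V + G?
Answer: 213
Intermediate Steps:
v(p) = 3
q(V, G) = -4*G - 4*G*V (q(V, G) = -4*(G*V + G) = -4*(G + G*V) = -4*G - 4*G*V)
q(15, -3) + (v(4) + (14 - 16))*21 = -4*(-3)*(1 + 15) + (3 + (14 - 16))*21 = -4*(-3)*16 + (3 - 2)*21 = 192 + 1*21 = 192 + 21 = 213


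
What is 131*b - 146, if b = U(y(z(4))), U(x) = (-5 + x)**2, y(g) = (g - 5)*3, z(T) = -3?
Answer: 110025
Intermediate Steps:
y(g) = -15 + 3*g (y(g) = (-5 + g)*3 = -15 + 3*g)
b = 841 (b = (-5 + (-15 + 3*(-3)))**2 = (-5 + (-15 - 9))**2 = (-5 - 24)**2 = (-29)**2 = 841)
131*b - 146 = 131*841 - 146 = 110171 - 146 = 110025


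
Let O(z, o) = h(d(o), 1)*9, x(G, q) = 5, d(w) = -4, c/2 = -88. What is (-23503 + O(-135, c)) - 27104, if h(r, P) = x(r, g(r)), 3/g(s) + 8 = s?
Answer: -50562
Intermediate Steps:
c = -176 (c = 2*(-88) = -176)
g(s) = 3/(-8 + s)
h(r, P) = 5
O(z, o) = 45 (O(z, o) = 5*9 = 45)
(-23503 + O(-135, c)) - 27104 = (-23503 + 45) - 27104 = -23458 - 27104 = -50562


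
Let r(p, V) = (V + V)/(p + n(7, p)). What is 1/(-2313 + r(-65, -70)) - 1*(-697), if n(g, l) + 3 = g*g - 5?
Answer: 9648565/13843 ≈ 697.00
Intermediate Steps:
n(g, l) = -8 + g**2 (n(g, l) = -3 + (g*g - 5) = -3 + (g**2 - 5) = -3 + (-5 + g**2) = -8 + g**2)
r(p, V) = 2*V/(41 + p) (r(p, V) = (V + V)/(p + (-8 + 7**2)) = (2*V)/(p + (-8 + 49)) = (2*V)/(p + 41) = (2*V)/(41 + p) = 2*V/(41 + p))
1/(-2313 + r(-65, -70)) - 1*(-697) = 1/(-2313 + 2*(-70)/(41 - 65)) - 1*(-697) = 1/(-2313 + 2*(-70)/(-24)) + 697 = 1/(-2313 + 2*(-70)*(-1/24)) + 697 = 1/(-2313 + 35/6) + 697 = 1/(-13843/6) + 697 = -6/13843 + 697 = 9648565/13843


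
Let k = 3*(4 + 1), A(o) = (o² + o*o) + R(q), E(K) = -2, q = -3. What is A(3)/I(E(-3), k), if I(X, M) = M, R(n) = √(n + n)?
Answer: 6/5 + I*√6/15 ≈ 1.2 + 0.1633*I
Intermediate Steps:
R(n) = √2*√n (R(n) = √(2*n) = √2*√n)
A(o) = 2*o² + I*√6 (A(o) = (o² + o*o) + √2*√(-3) = (o² + o²) + √2*(I*√3) = 2*o² + I*√6)
k = 15 (k = 3*5 = 15)
A(3)/I(E(-3), k) = (2*3² + I*√6)/15 = (2*9 + I*√6)*(1/15) = (18 + I*√6)*(1/15) = 6/5 + I*√6/15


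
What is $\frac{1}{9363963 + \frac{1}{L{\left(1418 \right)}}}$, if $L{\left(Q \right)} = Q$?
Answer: $\frac{1418}{13278099535} \approx 1.0679 \cdot 10^{-7}$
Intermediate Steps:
$\frac{1}{9363963 + \frac{1}{L{\left(1418 \right)}}} = \frac{1}{9363963 + \frac{1}{1418}} = \frac{1}{\frac{13278099535}{1418}} = \frac{1418}{13278099535}$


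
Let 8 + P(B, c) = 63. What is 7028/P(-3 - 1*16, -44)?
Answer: 7028/55 ≈ 127.78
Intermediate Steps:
P(B, c) = 55 (P(B, c) = -8 + 63 = 55)
7028/P(-3 - 1*16, -44) = 7028/55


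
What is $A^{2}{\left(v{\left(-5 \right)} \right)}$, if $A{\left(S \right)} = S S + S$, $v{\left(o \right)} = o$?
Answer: $400$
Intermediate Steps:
$A{\left(S \right)} = S + S^{2}$ ($A{\left(S \right)} = S^{2} + S = S + S^{2}$)
$A^{2}{\left(v{\left(-5 \right)} \right)} = \left(- 5 \left(1 - 5\right)\right)^{2} = \left(\left(-5\right) \left(-4\right)\right)^{2} = 20^{2} = 400$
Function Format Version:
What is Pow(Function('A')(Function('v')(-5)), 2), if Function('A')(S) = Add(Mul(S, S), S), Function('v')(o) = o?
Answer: 400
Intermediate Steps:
Function('A')(S) = Add(S, Pow(S, 2)) (Function('A')(S) = Add(Pow(S, 2), S) = Add(S, Pow(S, 2)))
Pow(Function('A')(Function('v')(-5)), 2) = Pow(Mul(-5, Add(1, -5)), 2) = Pow(Mul(-5, -4), 2) = Pow(20, 2) = 400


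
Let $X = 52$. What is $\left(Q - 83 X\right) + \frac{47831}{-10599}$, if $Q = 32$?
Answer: $- \frac{45453947}{10599} \approx -4288.5$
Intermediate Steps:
$\left(Q - 83 X\right) + \frac{47831}{-10599} = \left(32 - 4316\right) + \frac{47831}{-10599} = \left(32 - 4316\right) + 47831 \left(- \frac{1}{10599}\right) = -4284 - \frac{47831}{10599} = - \frac{45453947}{10599}$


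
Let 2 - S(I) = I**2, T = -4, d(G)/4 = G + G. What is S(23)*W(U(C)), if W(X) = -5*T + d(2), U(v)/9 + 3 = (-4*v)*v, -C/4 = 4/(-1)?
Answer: -18972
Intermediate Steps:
d(G) = 8*G (d(G) = 4*(G + G) = 4*(2*G) = 8*G)
C = 16 (C = -16/(-1) = -16*(-1) = -4*(-4) = 16)
U(v) = -27 - 36*v**2 (U(v) = -27 + 9*((-4*v)*v) = -27 + 9*(-4*v**2) = -27 - 36*v**2)
W(X) = 36 (W(X) = -5*(-4) + 8*2 = 20 + 16 = 36)
S(I) = 2 - I**2
S(23)*W(U(C)) = (2 - 1*23**2)*36 = (2 - 1*529)*36 = (2 - 529)*36 = -527*36 = -18972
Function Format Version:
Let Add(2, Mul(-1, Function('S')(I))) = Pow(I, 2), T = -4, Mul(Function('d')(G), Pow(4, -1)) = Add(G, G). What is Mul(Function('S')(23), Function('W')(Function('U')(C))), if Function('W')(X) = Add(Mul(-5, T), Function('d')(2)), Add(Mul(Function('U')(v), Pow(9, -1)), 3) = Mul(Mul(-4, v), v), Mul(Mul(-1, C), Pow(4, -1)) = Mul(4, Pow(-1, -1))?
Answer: -18972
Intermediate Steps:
Function('d')(G) = Mul(8, G) (Function('d')(G) = Mul(4, Add(G, G)) = Mul(4, Mul(2, G)) = Mul(8, G))
C = 16 (C = Mul(-4, Mul(4, Pow(-1, -1))) = Mul(-4, Mul(4, -1)) = Mul(-4, -4) = 16)
Function('U')(v) = Add(-27, Mul(-36, Pow(v, 2))) (Function('U')(v) = Add(-27, Mul(9, Mul(Mul(-4, v), v))) = Add(-27, Mul(9, Mul(-4, Pow(v, 2)))) = Add(-27, Mul(-36, Pow(v, 2))))
Function('W')(X) = 36 (Function('W')(X) = Add(Mul(-5, -4), Mul(8, 2)) = Add(20, 16) = 36)
Function('S')(I) = Add(2, Mul(-1, Pow(I, 2)))
Mul(Function('S')(23), Function('W')(Function('U')(C))) = Mul(Add(2, Mul(-1, Pow(23, 2))), 36) = Mul(Add(2, Mul(-1, 529)), 36) = Mul(Add(2, -529), 36) = Mul(-527, 36) = -18972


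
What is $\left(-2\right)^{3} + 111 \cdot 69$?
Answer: $7651$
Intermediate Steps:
$\left(-2\right)^{3} + 111 \cdot 69 = -8 + 7659 = 7651$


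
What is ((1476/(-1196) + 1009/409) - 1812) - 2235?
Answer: -494760907/122291 ≈ -4045.8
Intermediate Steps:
((1476/(-1196) + 1009/409) - 1812) - 2235 = ((1476*(-1/1196) + 1009*(1/409)) - 1812) - 2235 = ((-369/299 + 1009/409) - 1812) - 2235 = (150770/122291 - 1812) - 2235 = -221440522/122291 - 2235 = -494760907/122291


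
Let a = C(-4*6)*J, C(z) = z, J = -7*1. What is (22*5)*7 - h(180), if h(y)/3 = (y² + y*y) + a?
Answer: -194134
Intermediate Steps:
J = -7
a = 168 (a = -4*6*(-7) = -24*(-7) = 168)
h(y) = 504 + 6*y² (h(y) = 3*((y² + y*y) + 168) = 3*((y² + y²) + 168) = 3*(2*y² + 168) = 3*(168 + 2*y²) = 504 + 6*y²)
(22*5)*7 - h(180) = (22*5)*7 - (504 + 6*180²) = 110*7 - (504 + 6*32400) = 770 - (504 + 194400) = 770 - 1*194904 = 770 - 194904 = -194134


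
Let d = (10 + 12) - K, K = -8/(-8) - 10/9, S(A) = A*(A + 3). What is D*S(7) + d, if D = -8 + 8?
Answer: 199/9 ≈ 22.111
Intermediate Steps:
D = 0
S(A) = A*(3 + A)
K = -⅑ (K = -8*(-⅛) - 10*⅑ = 1 - 10/9 = -⅑ ≈ -0.11111)
d = 199/9 (d = (10 + 12) - 1*(-⅑) = 22 + ⅑ = 199/9 ≈ 22.111)
D*S(7) + d = 0*(7*(3 + 7)) + 199/9 = 0*(7*10) + 199/9 = 0*70 + 199/9 = 0 + 199/9 = 199/9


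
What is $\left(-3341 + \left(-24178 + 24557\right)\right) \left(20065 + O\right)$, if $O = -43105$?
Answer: $68244480$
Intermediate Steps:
$\left(-3341 + \left(-24178 + 24557\right)\right) \left(20065 + O\right) = \left(-3341 + \left(-24178 + 24557\right)\right) \left(20065 - 43105\right) = \left(-3341 + 379\right) \left(-23040\right) = \left(-2962\right) \left(-23040\right) = 68244480$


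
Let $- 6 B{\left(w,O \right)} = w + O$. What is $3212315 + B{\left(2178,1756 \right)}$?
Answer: $\frac{9634978}{3} \approx 3.2117 \cdot 10^{6}$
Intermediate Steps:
$B{\left(w,O \right)} = - \frac{O}{6} - \frac{w}{6}$ ($B{\left(w,O \right)} = - \frac{w + O}{6} = - \frac{O + w}{6} = - \frac{O}{6} - \frac{w}{6}$)
$3212315 + B{\left(2178,1756 \right)} = 3212315 - \frac{1967}{3} = \frac{9634978}{3}$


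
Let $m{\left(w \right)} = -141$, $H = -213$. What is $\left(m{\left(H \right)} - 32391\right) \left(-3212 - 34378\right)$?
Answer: $1222877880$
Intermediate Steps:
$\left(m{\left(H \right)} - 32391\right) \left(-3212 - 34378\right) = \left(-141 - 32391\right) \left(-3212 - 34378\right) = \left(-32532\right) \left(-37590\right) = 1222877880$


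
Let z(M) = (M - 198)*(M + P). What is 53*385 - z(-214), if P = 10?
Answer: -63643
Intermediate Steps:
z(M) = (-198 + M)*(10 + M) (z(M) = (M - 198)*(M + 10) = (-198 + M)*(10 + M))
53*385 - z(-214) = 53*385 - (-1980 + (-214)² - 188*(-214)) = 20405 - (-1980 + 45796 + 40232) = 20405 - 1*84048 = 20405 - 84048 = -63643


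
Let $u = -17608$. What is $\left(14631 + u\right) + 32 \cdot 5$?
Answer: $-2817$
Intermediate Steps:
$\left(14631 + u\right) + 32 \cdot 5 = \left(14631 - 17608\right) + 32 \cdot 5 = -2977 + 160 = -2817$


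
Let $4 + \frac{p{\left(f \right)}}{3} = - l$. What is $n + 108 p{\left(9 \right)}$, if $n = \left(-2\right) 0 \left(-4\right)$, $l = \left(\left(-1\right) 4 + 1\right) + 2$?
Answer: $-972$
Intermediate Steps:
$l = -1$ ($l = \left(-4 + 1\right) + 2 = -3 + 2 = -1$)
$p{\left(f \right)} = -9$ ($p{\left(f \right)} = -12 + 3 \left(\left(-1\right) \left(-1\right)\right) = -12 + 3 \cdot 1 = -12 + 3 = -9$)
$n = 0$ ($n = 0 \left(-4\right) = 0$)
$n + 108 p{\left(9 \right)} = 0 + 108 \left(-9\right) = 0 - 972 = -972$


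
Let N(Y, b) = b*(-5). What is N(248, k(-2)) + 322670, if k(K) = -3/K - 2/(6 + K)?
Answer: 322665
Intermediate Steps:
N(Y, b) = -5*b
N(248, k(-2)) + 322670 = -5*(-18 - 5*(-2))/((-2)*(6 - 2)) + 322670 = -(-5)*(-18 + 10)/(2*4) + 322670 = -(-5)*(-8)/(2*4) + 322670 = -5*1 + 322670 = -5 + 322670 = 322665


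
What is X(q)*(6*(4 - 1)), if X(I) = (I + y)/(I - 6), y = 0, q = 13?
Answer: 234/7 ≈ 33.429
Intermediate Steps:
X(I) = I/(-6 + I) (X(I) = (I + 0)/(I - 6) = I/(-6 + I))
X(q)*(6*(4 - 1)) = (13/(-6 + 13))*(6*(4 - 1)) = (13/7)*(6*3) = (13*(1/7))*18 = (13/7)*18 = 234/7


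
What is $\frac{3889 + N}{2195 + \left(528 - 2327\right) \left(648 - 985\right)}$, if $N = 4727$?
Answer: $\frac{4308}{304229} \approx 0.01416$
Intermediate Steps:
$\frac{3889 + N}{2195 + \left(528 - 2327\right) \left(648 - 985\right)} = \frac{3889 + 4727}{2195 + \left(528 - 2327\right) \left(648 - 985\right)} = \frac{8616}{2195 - -606263} = \frac{8616}{2195 + 606263} = \frac{8616}{608458} = 8616 \cdot \frac{1}{608458} = \frac{4308}{304229}$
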